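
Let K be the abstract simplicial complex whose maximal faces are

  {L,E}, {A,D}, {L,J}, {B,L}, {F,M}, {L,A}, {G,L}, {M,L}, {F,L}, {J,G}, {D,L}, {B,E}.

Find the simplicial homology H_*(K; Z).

H_0 = Z,  H_1 = Z^4.

Fix the vertex order A < B < D < E < F < G < J < L < M and write every simplex with vertices in increasing order. Then dim K = 1 and the simplices of K are:

  0-simplices (9): A, B, D, E, F, G, J, L, M
  1-simplices (12): AD, AL, BE, BL, DL, EL, FL, FM, GJ, GL, JL, LM

so the chain groups are C_0 ≅ Z^9, C_1 ≅ Z^12.

∂_1: C_1 → C_0 maps an edge to its endpoints' difference, ∂[p,q] = q − p.
This gives a 9×12 integer matrix of rank 8; reducing to Smith normal form yields diagonal entries (1,1,1,1,1,1,1,1).

Reading off H_k = ker ∂_k / im ∂_{k+1}:

  H_0: rank C_0 − rank ∂_1 = 9 − 8 = 1, and the invariant factors of ∂_1 are all 1, so H_0 ≅ Z.
  H_1: rank ker ∂_1 − rank ∂_2 = (12 − 8) − 0 = 4, and there is no ∂_2, so H_1 ≅ Z^4.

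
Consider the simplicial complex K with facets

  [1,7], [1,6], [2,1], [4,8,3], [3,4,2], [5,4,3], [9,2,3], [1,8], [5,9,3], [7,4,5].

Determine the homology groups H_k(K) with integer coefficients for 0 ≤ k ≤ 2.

Fix the vertex order 1 < 2 < 3 < 4 < 5 < 6 < 7 < 8 < 9 and write every simplex with vertices in increasing order. Then dim K = 2 and the simplices of K are:

  0-simplices (9): [1], [2], [3], [4], [5], [6], [7], [8], [9]
  1-simplices (16): [1,2], [1,6], [1,7], [1,8], [2,3], [2,4], [2,9], [3,4], [3,5], [3,8], [3,9], [4,5], [4,7], [4,8], [5,7], [5,9]
  2-simplices (6): [2,3,4], [2,3,9], [3,4,5], [3,4,8], [3,5,9], [4,5,7]

so the chain groups are C_0 ≅ Z^9, C_1 ≅ Z^16, C_2 ≅ Z^6.

∂_1: C_1 → C_0 is given by ∂[p,q] = [q] − [p].
The resulting 9×16 matrix has rank 8, and its Smith normal form has invariant factors (1,1,1,1,1,1,1,1).

∂_2: C_2 → C_1 maps a triangle to the signed sum of its edges. For instance
  ∂[3,5,9] = [5,9] − [3,9] + [3,5],
  ∂[3,4,5] = [4,5] − [3,5] + [3,4].
The 16×6 boundary matrix has rank 6 and Smith normal form diag(1,1,1,1,1,1).

Computing H_k = (kernel of ∂_k) / (image of ∂_{k+1}):

  H_0: rank C_0 − rank ∂_1 = 9 − 8 = 1, and the invariant factors of ∂_1 are all 1, so H_0 = Z.
  H_1: rank ker ∂_1 − rank ∂_2 = (16 − 8) − 6 = 2, and the invariant factors of ∂_2 are all 1, so H_1 = Z^2.
  H_2: rank ker ∂_2 − rank ∂_3 = (6 − 6) − 0 = 0, and there is no ∂_3, so H_2 = 0.

H_0 ≅ Z,  H_1 ≅ Z^2,  H_2 = 0.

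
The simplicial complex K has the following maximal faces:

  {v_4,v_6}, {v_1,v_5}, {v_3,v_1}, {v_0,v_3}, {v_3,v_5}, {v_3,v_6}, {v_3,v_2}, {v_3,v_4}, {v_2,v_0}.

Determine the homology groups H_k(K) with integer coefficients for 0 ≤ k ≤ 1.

Order the vertices as v_0 < v_1 < v_2 < v_3 < v_4 < v_5 < v_6. Listing each simplex with vertices in this order, K has dimension 1 with simplices:

  0-simplices (7): [v_0], [v_1], [v_2], [v_3], [v_4], [v_5], [v_6]
  1-simplices (9): [v_0,v_2], [v_0,v_3], [v_1,v_3], [v_1,v_5], [v_2,v_3], [v_3,v_4], [v_3,v_5], [v_3,v_6], [v_4,v_6]

Hence C_0 ≅ Z^7, C_1 ≅ Z^9.

The boundary map ∂_1: C_1 → C_0 maps an edge to its endpoints' difference, ∂[p,q] = q − p.
This gives a 7×9 integer matrix of rank 6; reducing to Smith normal form yields diagonal entries (1,1,1,1,1,1).

Reading off H_k = ker ∂_k / im ∂_{k+1}:

  H_0: rank C_0 − rank ∂_1 = 7 − 6 = 1, and the invariant factors of ∂_1 are all 1, so H_0 = Z.
  H_1: rank ker ∂_1 − rank ∂_2 = (9 − 6) − 0 = 3, and there is no ∂_2, so H_1 = Z^3.

As a check, the Euler characteristic is 7 − 9 = -2, which agrees with 1 − 3 = -2.
(K is a triangulation of a wedge of 3 circles.)

H_0 ≅ Z,  H_1 ≅ Z^3.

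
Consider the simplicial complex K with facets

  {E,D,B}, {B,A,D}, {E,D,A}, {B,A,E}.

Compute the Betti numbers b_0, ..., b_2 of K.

We work with the vertex ordering A < B < D < E. The simplices of K, each written with vertices in increasing order, are:

  0-simplices (4): A, B, D, E
  1-simplices (6): AB, AD, AE, BD, BE, DE
  2-simplices (4): ABD, ABE, ADE, BDE

Hence C_0 ≅ Z^4, C_1 ≅ Z^6, C_2 ≅ Z^4.

The boundary map ∂_1: C_1 → C_0 is given by ∂[p,q] = [q] − [p].
As a 4×6 matrix over Z this has rank 3, with invariant factors (1,1,1).

The boundary map ∂_2: C_2 → C_1 acts by ∂[p,q,r] = [q,r] − [p,r] + [p,q]. For instance
  ∂ADE = DE − AE + AD,
  ∂ABD = BD − AD + AB.
This gives a 6×4 integer matrix of rank 3; reducing to Smith normal form yields diagonal entries (1,1,1).

Computing H_k = (kernel of ∂_k) / (image of ∂_{k+1}):

  H_0: rank C_0 − rank ∂_1 = 4 − 3 = 1, and the invariant factors of ∂_1 are all 1, so H_0 = Z.
  H_1: rank ker ∂_1 − rank ∂_2 = (6 − 3) − 3 = 0, and the invariant factors of ∂_2 are all 1, so H_1 = 0.
  H_2: rank ker ∂_2 − rank ∂_3 = (4 − 3) − 0 = 1, and there is no ∂_3, so H_2 = Z.

As a check, the Euler characteristic is 4 − 6 + 4 = 2, which agrees with 1 − 0 + 1 = 2.
(K is a triangulation of the 2-sphere S^2.)

Hence the Betti numbers are b_0 = 1, b_1 = 0, b_2 = 1.

b_0 = 1, b_1 = 0, b_2 = 1.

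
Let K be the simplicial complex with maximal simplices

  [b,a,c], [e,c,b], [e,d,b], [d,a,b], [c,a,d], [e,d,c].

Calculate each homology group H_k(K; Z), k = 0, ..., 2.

We work with the vertex ordering a < b < c < d < e. The simplices of K, each written with vertices in increasing order, are:

  0-simplices (5): a, b, c, d, e
  1-simplices (9): ab, ac, ad, bc, bd, be, cd, ce, de
  2-simplices (6): abc, abd, acd, bce, bde, cde

Hence C_0 ≅ Z^5, C_1 ≅ Z^9, C_2 ≅ Z^6.

The boundary map ∂_1: C_1 → C_0 sends each edge [p,q] (with p < q) to q − p. For instance
  ∂bd = d − b.
The 5×9 boundary matrix has rank 4 and Smith normal form diag(1,1,1,1).

∂_2: C_2 → C_1 acts by ∂[p,q,r] = [q,r] − [p,r] + [p,q]. For instance
  ∂acd = cd − ad + ac,
  ∂bde = de − be + bd.
The 9×6 boundary matrix has rank 5 and Smith normal form diag(1,1,1,1,1).

Reading off H_k = ker ∂_k / im ∂_{k+1}:

  H_0: rank C_0 − rank ∂_1 = 5 − 4 = 1, and the invariant factors of ∂_1 are all 1, so H_0 = Z.
  H_1: rank ker ∂_1 − rank ∂_2 = (9 − 4) − 5 = 0, and the invariant factors of ∂_2 are all 1, so H_1 = 0.
  H_2: rank ker ∂_2 − rank ∂_3 = (6 − 5) − 0 = 1, and there is no ∂_3, so H_2 = Z.

H_0 = Z,  H_1 = 0,  H_2 = Z.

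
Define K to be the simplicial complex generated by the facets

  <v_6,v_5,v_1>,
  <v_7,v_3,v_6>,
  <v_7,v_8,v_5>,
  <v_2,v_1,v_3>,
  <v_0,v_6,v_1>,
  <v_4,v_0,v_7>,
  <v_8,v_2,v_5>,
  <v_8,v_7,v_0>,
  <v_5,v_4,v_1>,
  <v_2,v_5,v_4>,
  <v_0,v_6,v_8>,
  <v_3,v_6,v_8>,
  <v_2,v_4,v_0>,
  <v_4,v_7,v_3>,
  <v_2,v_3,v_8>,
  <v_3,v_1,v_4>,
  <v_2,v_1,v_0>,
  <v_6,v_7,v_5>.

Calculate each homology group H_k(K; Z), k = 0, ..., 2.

Fix the vertex order v_0 < v_1 < v_2 < v_3 < v_4 < v_5 < v_6 < v_7 < v_8 and write every simplex with vertices in increasing order. Then dim K = 2 and the simplices of K are:

  0-simplices (9): [v_0], [v_1], [v_2], [v_3], [v_4], [v_5], [v_6], [v_7], [v_8]
  1-simplices (27): (27 of them)
  2-simplices (18): (18 of them)

Hence C_0 ≅ Z^9, C_1 ≅ Z^27, C_2 ≅ Z^18.

The boundary map ∂_1: C_1 → C_0 is given by ∂[p,q] = [q] − [p].
The resulting 9×27 matrix has rank 8, and its Smith normal form has invariant factors (1,1,1,1,1,1,1,1).

∂_2: C_2 → C_1 maps a triangle to the signed sum of its edges. For instance
  ∂[v_0,v_6,v_8] = [v_6,v_8] − [v_0,v_8] + [v_0,v_6],
  ∂[v_2,v_5,v_8] = [v_5,v_8] − [v_2,v_8] + [v_2,v_5].
As a 27×18 matrix over Z this has rank 18, with invariant factors (1,1,1,1,1,1,1,1,1,1,1,1,1,1,1,1,1,2).

Now H_k = ker ∂_k / im ∂_{k+1}, so:

  H_0: rank C_0 − rank ∂_1 = 9 − 8 = 1, and the invariant factors of ∂_1 are all 1, so H_0 = Z.
  H_1: rank ker ∂_1 − rank ∂_2 = (27 − 8) − 18 = 1, and ∂_2 has invariant factor 2 > 1, so H_1 = Z ⊕ Z/2Z.
  H_2: rank ker ∂_2 − rank ∂_3 = (18 − 18) − 0 = 0, and there is no ∂_3, so H_2 = 0.

As a check, the Euler characteristic is 9 − 27 + 18 = 0, which agrees with 1 − 1 + 0 = 0.

H_0 = Z,  H_1 = Z ⊕ Z/2Z,  H_2 = 0.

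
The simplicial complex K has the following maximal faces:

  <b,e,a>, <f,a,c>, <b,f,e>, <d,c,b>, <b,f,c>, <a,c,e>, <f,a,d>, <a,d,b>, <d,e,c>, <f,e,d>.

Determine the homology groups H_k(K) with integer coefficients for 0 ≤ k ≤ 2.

Take the total order a < b < c < d < e < f on the vertex set. Then K (dimension 2) consists of the simplices:

  0-simplices (6): a, b, c, d, e, f
  1-simplices (15): ab, ac, ad, ae, af, bc, bd, be, bf, cd, ce, cf, de, df, ef
  2-simplices (10): abd, abe, ace, acf, adf, bcd, bcf, bef, cde, def

giving chain groups C_0 ≅ Z^6, C_1 ≅ Z^15, C_2 ≅ Z^10.

∂_1: C_1 → C_0 is given by ∂[p,q] = [q] − [p]. For instance
  ∂ab = b − a.
The resulting 6×15 matrix has rank 5, and its Smith normal form has invariant factors (1,1,1,1,1).

Boundary ∂_2: C_2 → C_1 maps a triangle to the signed sum of its edges. For instance
  ∂abd = bd − ad + ab,
  ∂adf = df − af + ad.
This gives a 15×10 integer matrix of rank 10; reducing to Smith normal form yields diagonal entries (1,1,1,1,1,1,1,1,1,2).

From H_k ≅ ker(∂_k) / im(∂_{k+1}) we obtain:

  H_0: rank C_0 − rank ∂_1 = 6 − 5 = 1, and the invariant factors of ∂_1 are all 1, so H_0 = Z.
  H_1: rank ker ∂_1 − rank ∂_2 = (15 − 5) − 10 = 0, and ∂_2 has invariant factor 2 > 1, so H_1 = Z/2.
  H_2: rank ker ∂_2 − rank ∂_3 = (10 − 10) − 0 = 0, and there is no ∂_3, so H_2 = 0.

(K is a triangulation of the real projective plane RP^2.)

H_0 = Z,  H_1 = Z/2,  H_2 = 0.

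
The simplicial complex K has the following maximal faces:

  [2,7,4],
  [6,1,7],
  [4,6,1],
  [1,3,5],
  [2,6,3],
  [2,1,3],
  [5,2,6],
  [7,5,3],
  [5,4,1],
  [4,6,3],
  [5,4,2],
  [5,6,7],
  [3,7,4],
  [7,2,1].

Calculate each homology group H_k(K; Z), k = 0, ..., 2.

Take the total order 1 < 2 < 3 < 4 < 5 < 6 < 7 on the vertex set. Then K (dimension 2) consists of the simplices:

  0-simplices (7): [1], [2], [3], [4], [5], [6], [7]
  1-simplices (21): [1,2], [1,3], [1,4], [1,5], [1,6], [1,7], [2,3], [2,4], [2,5], [2,6], [2,7], [3,4], [3,5], [3,6], [3,7], [4,5], [4,6], [4,7], [5,6], [5,7], [6,7]
  2-simplices (14): [1,2,3], [1,2,7], [1,3,5], [1,4,5], [1,4,6], [1,6,7], [2,3,6], [2,4,5], [2,4,7], [2,5,6], [3,4,6], [3,4,7], [3,5,7], [5,6,7]

Hence C_0 ≅ Z^7, C_1 ≅ Z^21, C_2 ≅ Z^14.

∂_1: C_1 → C_0 is given by ∂[p,q] = [q] − [p].
As a 7×21 matrix over Z this has rank 6, with invariant factors (1,1,1,1,1,1).

The boundary map ∂_2: C_2 → C_1 maps a triangle to the signed sum of its edges. For instance
  ∂[2,3,6] = [3,6] − [2,6] + [2,3],
  ∂[1,2,3] = [2,3] − [1,3] + [1,2].
The resulting 21×14 matrix has rank 13, and its Smith normal form has invariant factors (1,1,1,1,1,1,1,1,1,1,1,1,1).

Computing H_k = (kernel of ∂_k) / (image of ∂_{k+1}):

  H_0: rank C_0 − rank ∂_1 = 7 − 6 = 1, and the invariant factors of ∂_1 are all 1, so H_0 ≅ Z.
  H_1: rank ker ∂_1 − rank ∂_2 = (21 − 6) − 13 = 2, and the invariant factors of ∂_2 are all 1, so H_1 ≅ Z^2.
  H_2: rank ker ∂_2 − rank ∂_3 = (14 − 13) − 0 = 1, and there is no ∂_3, so H_2 ≅ Z.

(K is a triangulation of the torus T^2.)

H_0 = Z,  H_1 = Z^2,  H_2 = Z.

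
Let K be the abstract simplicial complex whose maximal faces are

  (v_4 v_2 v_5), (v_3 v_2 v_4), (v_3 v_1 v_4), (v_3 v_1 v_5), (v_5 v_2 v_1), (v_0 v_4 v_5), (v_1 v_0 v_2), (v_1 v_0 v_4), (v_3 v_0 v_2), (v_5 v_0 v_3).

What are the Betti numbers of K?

b_0 = 1, b_1 = 0, b_2 = 0.

Order the vertices as v_0 < v_1 < v_2 < v_3 < v_4 < v_5. Listing each simplex with vertices in this order, K has dimension 2 with simplices:

  0-simplices (6): [v_0], [v_1], [v_2], [v_3], [v_4], [v_5]
  1-simplices (15): (15 of them)
  2-simplices (10): [v_0,v_1,v_2], [v_0,v_1,v_4], [v_0,v_2,v_3], [v_0,v_3,v_5], [v_0,v_4,v_5], [v_1,v_2,v_5], [v_1,v_3,v_4], [v_1,v_3,v_5], [v_2,v_3,v_4], [v_2,v_4,v_5]

so the chain groups are C_0 ≅ Z^6, C_1 ≅ Z^15, C_2 ≅ Z^10.

Boundary ∂_1: C_1 → C_0 maps an edge to its endpoints' difference, ∂[p,q] = q − p. For instance
  ∂[v_4,v_5] = [v_5] − [v_4].
This gives a 6×15 integer matrix of rank 5; reducing to Smith normal form yields diagonal entries (1,1,1,1,1).

Boundary ∂_2: C_2 → C_1 acts by ∂[p,q,r] = [q,r] − [p,r] + [p,q]. For instance
  ∂[v_0,v_1,v_2] = [v_1,v_2] − [v_0,v_2] + [v_0,v_1],
  ∂[v_0,v_4,v_5] = [v_4,v_5] − [v_0,v_5] + [v_0,v_4].
The 15×10 boundary matrix has rank 10 and Smith normal form diag(1,1,1,1,1,1,1,1,1,2).

Now H_k = ker ∂_k / im ∂_{k+1}, so:

  H_0: rank C_0 − rank ∂_1 = 6 − 5 = 1, and the invariant factors of ∂_1 are all 1, so H_0 = Z.
  H_1: rank ker ∂_1 − rank ∂_2 = (15 − 5) − 10 = 0, and ∂_2 has invariant factor 2 > 1, so H_1 = Z/2.
  H_2: rank ker ∂_2 − rank ∂_3 = (10 − 10) − 0 = 0, and there is no ∂_3, so H_2 = 0.

Hence the Betti numbers are b_0 = 1, b_1 = 0, b_2 = 0.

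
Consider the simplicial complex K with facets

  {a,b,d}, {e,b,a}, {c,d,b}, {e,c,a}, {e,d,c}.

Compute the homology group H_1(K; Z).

H_1 ≅ Z.

Fix the vertex order a < b < c < d < e and write every simplex with vertices in increasing order. Then dim K = 2 and the simplices of K are:

  0-simplices (5): a, b, c, d, e
  1-simplices (10): ab, ac, ad, ae, bc, bd, be, cd, ce, de
  2-simplices (5): abd, abe, ace, bcd, cde

giving chain groups C_0 ≅ Z^5, C_1 ≅ Z^10, C_2 ≅ Z^5.

The boundary map ∂_1: C_1 → C_0 is given by ∂[p,q] = [q] − [p]. For instance
  ∂cd = d − c.
The 5×10 boundary matrix has rank 4 and Smith normal form diag(1,1,1,1).

Boundary ∂_2: C_2 → C_1 maps a triangle to the signed sum of its edges. For instance
  ∂bcd = cd − bd + bc,
  ∂ace = ce − ae + ac.
The resulting 10×5 matrix has rank 5, and its Smith normal form has invariant factors (1,1,1,1,1).

From H_k ≅ ker(∂_k) / im(∂_{k+1}) we obtain:

  H_1: rank ker ∂_1 − rank ∂_2 = (10 − 4) − 5 = 1, and the invariant factors of ∂_2 are all 1, so H_1 ≅ Z.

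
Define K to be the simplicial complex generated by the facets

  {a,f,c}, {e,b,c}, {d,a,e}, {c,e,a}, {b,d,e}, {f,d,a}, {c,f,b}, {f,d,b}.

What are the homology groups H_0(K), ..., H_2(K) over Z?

We work with the vertex ordering a < b < c < d < e < f. The simplices of K, each written with vertices in increasing order, are:

  0-simplices (6): a, b, c, d, e, f
  1-simplices (12): ac, ad, ae, af, bc, bd, be, bf, ce, cf, de, df
  2-simplices (8): ace, acf, ade, adf, bce, bcf, bde, bdf

giving chain groups C_0 ≅ Z^6, C_1 ≅ Z^12, C_2 ≅ Z^8.

Boundary ∂_1: C_1 → C_0 is given by ∂[p,q] = [q] − [p].
As a 6×12 matrix over Z this has rank 5, with invariant factors (1,1,1,1,1).

∂_2: C_2 → C_1 sends each 2-simplex [p,q,r] to [q,r] − [p,r] + [p,q]. For instance
  ∂bde = de − be + bd,
  ∂bdf = df − bf + bd.
The resulting 12×8 matrix has rank 7, and its Smith normal form has invariant factors (1,1,1,1,1,1,1).

Now H_k = ker ∂_k / im ∂_{k+1}, so:

  H_0: rank C_0 − rank ∂_1 = 6 − 5 = 1, and the invariant factors of ∂_1 are all 1, so H_0 ≅ Z.
  H_1: rank ker ∂_1 − rank ∂_2 = (12 − 5) − 7 = 0, and the invariant factors of ∂_2 are all 1, so H_1 ≅ 0.
  H_2: rank ker ∂_2 − rank ∂_3 = (8 − 7) − 0 = 1, and there is no ∂_3, so H_2 ≅ Z.

As a check, the Euler characteristic is 6 − 12 + 8 = 2, which agrees with 1 − 0 + 1 = 2.

H_0 = Z,  H_1 = 0,  H_2 = Z.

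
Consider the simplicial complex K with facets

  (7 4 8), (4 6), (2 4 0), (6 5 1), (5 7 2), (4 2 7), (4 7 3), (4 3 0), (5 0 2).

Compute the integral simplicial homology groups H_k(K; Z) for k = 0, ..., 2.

K has 9 vertices, 17 edges, 8 triangles.
rank ∂_0 = 0, rank ∂_1 = 8 ⇒ b_0 = 9 − 0 − 8 = 1; all invariant factors of ∂_1 are 1 so no torsion. So H_0 ≅ Z.
rank ∂_1 = 8, rank ∂_2 = 8 ⇒ b_1 = 17 − 8 − 8 = 1; all invariant factors of ∂_2 are 1 so no torsion. So H_1 ≅ Z.
rank ∂_2 = 8, rank ∂_3 = 0 ⇒ b_2 = 8 − 8 − 0 = 0. So H_2 ≅ 0.

H_0 = Z,  H_1 = Z,  H_2 = 0.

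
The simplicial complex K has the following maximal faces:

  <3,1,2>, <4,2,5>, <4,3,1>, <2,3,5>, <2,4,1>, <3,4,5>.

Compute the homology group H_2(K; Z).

Order the vertices as 1 < 2 < 3 < 4 < 5. Listing each simplex with vertices in this order, K has dimension 2 with simplices:

  0-simplices (5): [1], [2], [3], [4], [5]
  1-simplices (9): [1,2], [1,3], [1,4], [2,3], [2,4], [2,5], [3,4], [3,5], [4,5]
  2-simplices (6): [1,2,3], [1,2,4], [1,3,4], [2,3,5], [2,4,5], [3,4,5]

giving chain groups C_0 ≅ Z^5, C_1 ≅ Z^9, C_2 ≅ Z^6.

∂_1: C_1 → C_0 maps an edge to its endpoints' difference, ∂[p,q] = q − p.
The 5×9 boundary matrix has rank 4 and Smith normal form diag(1,1,1,1).

The boundary map ∂_2: C_2 → C_1 sends each 2-simplex [p,q,r] to [q,r] − [p,r] + [p,q]. For instance
  ∂[1,2,3] = [2,3] − [1,3] + [1,2],
  ∂[1,3,4] = [3,4] − [1,4] + [1,3].
This gives a 9×6 integer matrix of rank 5; reducing to Smith normal form yields diagonal entries (1,1,1,1,1).

Now H_k = ker ∂_k / im ∂_{k+1}, so:

  H_2: rank ker ∂_2 − rank ∂_3 = (6 − 5) − 0 = 1, and there is no ∂_3, so H_2 = Z.

(K is a triangulation of the 2-sphere S^2.)

H_2 = Z.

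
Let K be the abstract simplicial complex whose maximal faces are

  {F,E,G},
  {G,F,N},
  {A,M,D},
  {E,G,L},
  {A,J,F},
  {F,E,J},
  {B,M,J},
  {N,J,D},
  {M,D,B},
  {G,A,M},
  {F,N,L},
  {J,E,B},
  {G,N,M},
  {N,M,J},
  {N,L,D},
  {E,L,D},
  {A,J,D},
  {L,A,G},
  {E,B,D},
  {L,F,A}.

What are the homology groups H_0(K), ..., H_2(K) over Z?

H_0 ≅ Z,  H_1 ≅ Z ⊕ Z/2Z,  H_2 = 0.

K has 10 vertices, 30 edges, 20 triangles.
rank ∂_0 = 0, rank ∂_1 = 9 ⇒ b_0 = 10 − 0 − 9 = 1; all invariant factors of ∂_1 are 1 so no torsion. So H_0 ≅ Z.
rank ∂_1 = 9, rank ∂_2 = 20 ⇒ b_1 = 30 − 9 − 20 = 1; ∂_2 has invariant factor(s) [2] giving torsion. So H_1 ≅ Z ⊕ Z/2Z.
rank ∂_2 = 20, rank ∂_3 = 0 ⇒ b_2 = 20 − 20 − 0 = 0. So H_2 ≅ 0.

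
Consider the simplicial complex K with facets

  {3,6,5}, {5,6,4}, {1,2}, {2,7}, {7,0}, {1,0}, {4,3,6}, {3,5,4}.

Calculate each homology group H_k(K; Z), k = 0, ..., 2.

H_0 ≅ Z^2,  H_1 ≅ Z,  H_2 ≅ Z.

We work with the vertex ordering 0 < 1 < 2 < 3 < 4 < 5 < 6 < 7. The simplices of K, each written with vertices in increasing order, are:

  0-simplices (8): [0], [1], [2], [3], [4], [5], [6], [7]
  1-simplices (10): [0,1], [0,7], [1,2], [2,7], [3,4], [3,5], [3,6], [4,5], [4,6], [5,6]
  2-simplices (4): [3,4,5], [3,4,6], [3,5,6], [4,5,6]

so the chain groups are C_0 ≅ Z^8, C_1 ≅ Z^10, C_2 ≅ Z^4.

∂_1: C_1 → C_0 maps an edge to its endpoints' difference, ∂[p,q] = q − p.
The 8×10 boundary matrix has rank 6 and Smith normal form diag(1,1,1,1,1,1).

∂_2: C_2 → C_1 sends each 2-simplex [p,q,r] to [q,r] − [p,r] + [p,q]. For instance
  ∂[4,5,6] = [5,6] − [4,6] + [4,5],
  ∂[3,5,6] = [5,6] − [3,6] + [3,5].
As a 10×4 matrix over Z this has rank 3, with invariant factors (1,1,1).

Computing H_k = (kernel of ∂_k) / (image of ∂_{k+1}):

  H_0: rank C_0 − rank ∂_1 = 8 − 6 = 2, and the invariant factors of ∂_1 are all 1, so H_0 ≅ Z^2.
  H_1: rank ker ∂_1 − rank ∂_2 = (10 − 6) − 3 = 1, and the invariant factors of ∂_2 are all 1, so H_1 ≅ Z.
  H_2: rank ker ∂_2 − rank ∂_3 = (4 − 3) − 0 = 1, and there is no ∂_3, so H_2 ≅ Z.

As a check, the Euler characteristic is 8 − 10 + 4 = 2, which agrees with 2 − 1 + 1 = 2.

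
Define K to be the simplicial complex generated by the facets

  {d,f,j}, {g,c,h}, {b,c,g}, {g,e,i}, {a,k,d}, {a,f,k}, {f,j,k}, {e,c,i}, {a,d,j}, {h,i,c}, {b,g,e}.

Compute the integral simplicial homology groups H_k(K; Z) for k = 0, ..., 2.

K has 11 vertices, 22 edges, 11 triangles.
rank ∂_0 = 0, rank ∂_1 = 9 ⇒ b_0 = 11 − 0 − 9 = 2; all invariant factors of ∂_1 are 1 so no torsion. So H_0 = Z^2.
rank ∂_1 = 9, rank ∂_2 = 11 ⇒ b_1 = 22 − 9 − 11 = 2; all invariant factors of ∂_2 are 1 so no torsion. So H_1 = Z^2.
rank ∂_2 = 11, rank ∂_3 = 0 ⇒ b_2 = 11 − 11 − 0 = 0. So H_2 = 0.

H_0 ≅ Z^2,  H_1 ≅ Z^2,  H_2 = 0.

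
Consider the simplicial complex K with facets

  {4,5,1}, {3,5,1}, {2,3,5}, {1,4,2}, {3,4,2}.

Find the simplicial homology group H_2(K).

H_2 ≅ 0.

K has 5 vertices, 10 edges, 5 triangles.
rank ∂_2 = 5, rank ∂_3 = 0 ⇒ b_2 = 5 − 5 − 0 = 0. So H_2 = 0.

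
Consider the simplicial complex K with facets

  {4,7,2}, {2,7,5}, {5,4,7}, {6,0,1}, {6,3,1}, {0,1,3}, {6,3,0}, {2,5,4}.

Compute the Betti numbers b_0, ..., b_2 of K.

Fix the vertex order 0 < 1 < 2 < 3 < 4 < 5 < 6 < 7 and write every simplex with vertices in increasing order. Then dim K = 2 and the simplices of K are:

  0-simplices (8): [0], [1], [2], [3], [4], [5], [6], [7]
  1-simplices (12): [0,1], [0,3], [0,6], [1,3], [1,6], [2,4], [2,5], [2,7], [3,6], [4,5], [4,7], [5,7]
  2-simplices (8): [0,1,3], [0,1,6], [0,3,6], [1,3,6], [2,4,5], [2,4,7], [2,5,7], [4,5,7]

giving chain groups C_0 ≅ Z^8, C_1 ≅ Z^12, C_2 ≅ Z^8.

∂_1: C_1 → C_0 maps an edge to its endpoints' difference, ∂[p,q] = q − p. For instance
  ∂[0,6] = [6] − [0].
The 8×12 boundary matrix has rank 6 and Smith normal form diag(1,1,1,1,1,1).

The boundary map ∂_2: C_2 → C_1 sends each 2-simplex [p,q,r] to [q,r] − [p,r] + [p,q]. For instance
  ∂[2,5,7] = [5,7] − [2,7] + [2,5],
  ∂[0,1,3] = [1,3] − [0,3] + [0,1].
As a 12×8 matrix over Z this has rank 6, with invariant factors (1,1,1,1,1,1).

From H_k ≅ ker(∂_k) / im(∂_{k+1}) we obtain:

  H_0: rank C_0 − rank ∂_1 = 8 − 6 = 2, and the invariant factors of ∂_1 are all 1, so H_0 ≅ Z^2.
  H_1: rank ker ∂_1 − rank ∂_2 = (12 − 6) − 6 = 0, and the invariant factors of ∂_2 are all 1, so H_1 ≅ 0.
  H_2: rank ker ∂_2 − rank ∂_3 = (8 − 6) − 0 = 2, and there is no ∂_3, so H_2 ≅ Z^2.

Hence the Betti numbers are b_0 = 2, b_1 = 0, b_2 = 2.

b_0 = 2, b_1 = 0, b_2 = 2.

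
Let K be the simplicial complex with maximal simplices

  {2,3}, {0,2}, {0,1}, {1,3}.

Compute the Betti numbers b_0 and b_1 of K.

Take the total order 0 < 1 < 2 < 3 on the vertex set. Then K (dimension 1) consists of the simplices:

  0-simplices (4): [0], [1], [2], [3]
  1-simplices (4): [0,1], [0,2], [1,3], [2,3]

giving chain groups C_0 ≅ Z^4, C_1 ≅ Z^4.

∂_1: C_1 → C_0 maps an edge to its endpoints' difference, ∂[p,q] = q − p. For instance
  ∂[1,3] = [3] − [1].
The 4×4 boundary matrix has rank 3 and Smith normal form diag(1,1,1).

Computing H_k = (kernel of ∂_k) / (image of ∂_{k+1}):

  H_0: rank C_0 − rank ∂_1 = 4 − 3 = 1, and the invariant factors of ∂_1 are all 1, so H_0 = Z.
  H_1: rank ker ∂_1 − rank ∂_2 = (4 − 3) − 0 = 1, and there is no ∂_2, so H_1 = Z.

Hence the Betti numbers are b_0 = 1, b_1 = 1.

b_0 = 1, b_1 = 1.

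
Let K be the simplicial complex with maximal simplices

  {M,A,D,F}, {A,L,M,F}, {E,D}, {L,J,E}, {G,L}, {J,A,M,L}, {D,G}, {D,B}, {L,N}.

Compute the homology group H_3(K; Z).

H_3 = 0.

K has 10 vertices, 19 edges, 11 triangles, 3 3-simplices.
rank ∂_3 = 3, rank ∂_4 = 0 ⇒ b_3 = 3 − 3 − 0 = 0. So H_3 ≅ 0.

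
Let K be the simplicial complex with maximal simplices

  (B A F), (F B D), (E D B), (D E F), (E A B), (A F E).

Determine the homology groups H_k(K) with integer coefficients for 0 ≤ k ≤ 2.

H_0 = Z,  H_1 = 0,  H_2 = Z.

Take the total order A < B < D < E < F on the vertex set. Then K (dimension 2) consists of the simplices:

  0-simplices (5): A, B, D, E, F
  1-simplices (9): AB, AE, AF, BD, BE, BF, DE, DF, EF
  2-simplices (6): ABE, ABF, AEF, BDE, BDF, DEF

giving chain groups C_0 ≅ Z^5, C_1 ≅ Z^9, C_2 ≅ Z^6.

The boundary map ∂_1: C_1 → C_0 maps an edge to its endpoints' difference, ∂[p,q] = q − p. For instance
  ∂EF = F − E.
The resulting 5×9 matrix has rank 4, and its Smith normal form has invariant factors (1,1,1,1).

∂_2: C_2 → C_1 maps a triangle to the signed sum of its edges. For instance
  ∂DEF = EF − DF + DE,
  ∂BDF = DF − BF + BD.
As a 9×6 matrix over Z this has rank 5, with invariant factors (1,1,1,1,1).

Reading off H_k = ker ∂_k / im ∂_{k+1}:

  H_0: rank C_0 − rank ∂_1 = 5 − 4 = 1, and the invariant factors of ∂_1 are all 1, so H_0 ≅ Z.
  H_1: rank ker ∂_1 − rank ∂_2 = (9 − 4) − 5 = 0, and the invariant factors of ∂_2 are all 1, so H_1 ≅ 0.
  H_2: rank ker ∂_2 − rank ∂_3 = (6 − 5) − 0 = 1, and there is no ∂_3, so H_2 ≅ Z.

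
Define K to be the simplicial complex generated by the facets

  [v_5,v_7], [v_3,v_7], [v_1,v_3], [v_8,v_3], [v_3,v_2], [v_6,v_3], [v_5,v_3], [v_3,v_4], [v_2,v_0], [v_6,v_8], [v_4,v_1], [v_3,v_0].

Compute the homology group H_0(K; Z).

H_0 = Z.

Fix the vertex order v_0 < v_1 < v_2 < v_3 < v_4 < v_5 < v_6 < v_7 < v_8 and write every simplex with vertices in increasing order. Then dim K = 1 and the simplices of K are:

  0-simplices (9): [v_0], [v_1], [v_2], [v_3], [v_4], [v_5], [v_6], [v_7], [v_8]
  1-simplices (12): [v_0,v_2], [v_0,v_3], [v_1,v_3], [v_1,v_4], [v_2,v_3], [v_3,v_4], [v_3,v_5], [v_3,v_6], [v_3,v_7], [v_3,v_8], [v_5,v_7], [v_6,v_8]

so the chain groups are C_0 ≅ Z^9, C_1 ≅ Z^12.

∂_1: C_1 → C_0 maps an edge to its endpoints' difference, ∂[p,q] = q − p. For instance
  ∂[v_3,v_8] = [v_8] − [v_3].
The 9×12 boundary matrix has rank 8 and Smith normal form diag(1,1,1,1,1,1,1,1).

Reading off H_k = ker ∂_k / im ∂_{k+1}:

  H_0: rank C_0 − rank ∂_1 = 9 − 8 = 1, and the invariant factors of ∂_1 are all 1, so H_0 ≅ Z.

(K is a triangulation of a wedge of 4 circles.)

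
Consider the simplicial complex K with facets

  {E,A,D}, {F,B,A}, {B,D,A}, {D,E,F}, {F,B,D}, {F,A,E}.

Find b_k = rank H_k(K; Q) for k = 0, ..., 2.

We work with the vertex ordering A < B < D < E < F. The simplices of K, each written with vertices in increasing order, are:

  0-simplices (5): A, B, D, E, F
  1-simplices (9): AB, AD, AE, AF, BD, BF, DE, DF, EF
  2-simplices (6): ABD, ABF, ADE, AEF, BDF, DEF

Hence C_0 ≅ Z^5, C_1 ≅ Z^9, C_2 ≅ Z^6.

∂_1: C_1 → C_0 maps an edge to its endpoints' difference, ∂[p,q] = q − p. For instance
  ∂DF = F − D.
The resulting 5×9 matrix has rank 4, and its Smith normal form has invariant factors (1,1,1,1).

The boundary map ∂_2: C_2 → C_1 acts by ∂[p,q,r] = [q,r] − [p,r] + [p,q]. For instance
  ∂ABD = BD − AD + AB,
  ∂ADE = DE − AE + AD.
As a 9×6 matrix over Z this has rank 5, with invariant factors (1,1,1,1,1).

From H_k ≅ ker(∂_k) / im(∂_{k+1}) we obtain:

  H_0: rank C_0 − rank ∂_1 = 5 − 4 = 1, and the invariant factors of ∂_1 are all 1, so H_0 ≅ Z.
  H_1: rank ker ∂_1 − rank ∂_2 = (9 − 4) − 5 = 0, and the invariant factors of ∂_2 are all 1, so H_1 ≅ 0.
  H_2: rank ker ∂_2 − rank ∂_3 = (6 − 5) − 0 = 1, and there is no ∂_3, so H_2 ≅ Z.

(K is a triangulation of the 2-sphere S^2.)

Hence the Betti numbers are b_0 = 1, b_1 = 0, b_2 = 1.

b_0 = 1, b_1 = 0, b_2 = 1.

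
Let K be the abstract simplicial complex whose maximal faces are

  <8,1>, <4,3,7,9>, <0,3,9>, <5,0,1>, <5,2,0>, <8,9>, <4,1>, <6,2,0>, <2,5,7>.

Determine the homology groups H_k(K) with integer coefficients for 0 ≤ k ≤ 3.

H_0 = Z,  H_1 = Z^3,  H_2 = 0,  H_3 = 0.

Order the vertices as 0 < 1 < 2 < 3 < 4 < 5 < 6 < 7 < 8 < 9. Listing each simplex with vertices in this order, K has dimension 3 with simplices:

  0-simplices (10): [0], [1], [2], [3], [4], [5], [6], [7], [8], [9]
  1-simplices (20): [0,1], [0,2], [0,3], [0,5], [0,6], [0,9], [1,4], [1,5], [1,8], [2,5], [2,6], [2,7], [3,4], [3,7], [3,9], [4,7], [4,9], [5,7], [7,9], [8,9]
  2-simplices (9): [0,1,5], [0,2,5], [0,2,6], [0,3,9], [2,5,7], [3,4,7], [3,4,9], [3,7,9], [4,7,9]
  3-simplices (1): [3,4,7,9]

Hence C_0 ≅ Z^10, C_1 ≅ Z^20, C_2 ≅ Z^9, C_3 ≅ Z^1.

Boundary ∂_1: C_1 → C_0 maps an edge to its endpoints' difference, ∂[p,q] = q − p. For instance
  ∂[8,9] = [9] − [8].
The resulting 10×20 matrix has rank 9, and its Smith normal form has invariant factors (1,1,1,1,1,1,1,1,1).

Boundary ∂_2: C_2 → C_1 sends each 2-simplex [p,q,r] to [q,r] − [p,r] + [p,q]. For instance
  ∂[4,7,9] = [7,9] − [4,9] + [4,7],
  ∂[3,4,7] = [4,7] − [3,7] + [3,4].
The resulting 20×9 matrix has rank 8, and its Smith normal form has invariant factors (1,1,1,1,1,1,1,1).

∂_3: C_3 → C_2 sends each 3-simplex σ to the alternating sum Σ_i (−1)^i (σ with its i-th vertex removed). For instance
  ∂[3,4,7,9] = [4,7,9] − [3,7,9] + [3,4,9] − [3,4,7].
As a 9×1 matrix over Z this has rank 1, with invariant factors (1).

Now H_k = ker ∂_k / im ∂_{k+1}, so:

  H_0: rank C_0 − rank ∂_1 = 10 − 9 = 1, and the invariant factors of ∂_1 are all 1, so H_0 ≅ Z.
  H_1: rank ker ∂_1 − rank ∂_2 = (20 − 9) − 8 = 3, and the invariant factors of ∂_2 are all 1, so H_1 ≅ Z^3.
  H_2: rank ker ∂_2 − rank ∂_3 = (9 − 8) − 1 = 0, and the invariant factors of ∂_3 are all 1, so H_2 ≅ 0.
  H_3: rank ker ∂_3 − rank ∂_4 = (1 − 1) − 0 = 0, and there is no ∂_4, so H_3 ≅ 0.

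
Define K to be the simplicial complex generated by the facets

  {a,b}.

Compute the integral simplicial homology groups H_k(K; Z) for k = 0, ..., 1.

H_0 = Z,  H_1 = 0.

Fix the vertex order a < b and write every simplex with vertices in increasing order. Then dim K = 1 and the simplices of K are:

  0-simplices (2): a, b
  1-simplices (1): ab

Hence C_0 ≅ Z^2, C_1 ≅ Z^1.

∂_1: C_1 → C_0 sends each edge [p,q] (with p < q) to q − p.
As a 2×1 matrix over Z this has rank 1, with invariant factors (1).

Computing H_k = (kernel of ∂_k) / (image of ∂_{k+1}):

  H_0: rank C_0 − rank ∂_1 = 2 − 1 = 1, and the invariant factors of ∂_1 are all 1, so H_0 = Z.
  H_1: rank ker ∂_1 − rank ∂_2 = (1 − 1) − 0 = 0, and there is no ∂_2, so H_1 = 0.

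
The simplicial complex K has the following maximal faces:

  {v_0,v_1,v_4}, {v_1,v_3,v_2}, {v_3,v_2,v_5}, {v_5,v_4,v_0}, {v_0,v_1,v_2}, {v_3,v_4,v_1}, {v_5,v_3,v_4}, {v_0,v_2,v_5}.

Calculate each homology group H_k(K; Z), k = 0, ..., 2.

H_0 = Z,  H_1 = 0,  H_2 = Z.

Order the vertices as v_0 < v_1 < v_2 < v_3 < v_4 < v_5. Listing each simplex with vertices in this order, K has dimension 2 with simplices:

  0-simplices (6): [v_0], [v_1], [v_2], [v_3], [v_4], [v_5]
  1-simplices (12): [v_0,v_1], [v_0,v_2], [v_0,v_4], [v_0,v_5], [v_1,v_2], [v_1,v_3], [v_1,v_4], [v_2,v_3], [v_2,v_5], [v_3,v_4], [v_3,v_5], [v_4,v_5]
  2-simplices (8): [v_0,v_1,v_2], [v_0,v_1,v_4], [v_0,v_2,v_5], [v_0,v_4,v_5], [v_1,v_2,v_3], [v_1,v_3,v_4], [v_2,v_3,v_5], [v_3,v_4,v_5]

so the chain groups are C_0 ≅ Z^6, C_1 ≅ Z^12, C_2 ≅ Z^8.

Boundary ∂_1: C_1 → C_0 sends each edge [p,q] (with p < q) to q − p. For instance
  ∂[v_2,v_3] = [v_3] − [v_2].
This gives a 6×12 integer matrix of rank 5; reducing to Smith normal form yields diagonal entries (1,1,1,1,1).

Boundary ∂_2: C_2 → C_1 sends each 2-simplex [p,q,r] to [q,r] − [p,r] + [p,q]. For instance
  ∂[v_0,v_1,v_2] = [v_1,v_2] − [v_0,v_2] + [v_0,v_1],
  ∂[v_0,v_4,v_5] = [v_4,v_5] − [v_0,v_5] + [v_0,v_4].
The 12×8 boundary matrix has rank 7 and Smith normal form diag(1,1,1,1,1,1,1).

From H_k ≅ ker(∂_k) / im(∂_{k+1}) we obtain:

  H_0: rank C_0 − rank ∂_1 = 6 − 5 = 1, and the invariant factors of ∂_1 are all 1, so H_0 = Z.
  H_1: rank ker ∂_1 − rank ∂_2 = (12 − 5) − 7 = 0, and the invariant factors of ∂_2 are all 1, so H_1 = 0.
  H_2: rank ker ∂_2 − rank ∂_3 = (8 − 7) − 0 = 1, and there is no ∂_3, so H_2 = Z.

As a check, the Euler characteristic is 6 − 12 + 8 = 2, which agrees with 1 − 0 + 1 = 2.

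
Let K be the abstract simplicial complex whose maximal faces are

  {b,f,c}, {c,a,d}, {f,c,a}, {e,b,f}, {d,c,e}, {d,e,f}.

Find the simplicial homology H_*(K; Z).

H_0 = Z,  H_1 = Z,  H_2 = 0.

K has 6 vertices, 12 edges, 6 triangles.
rank ∂_0 = 0, rank ∂_1 = 5 ⇒ b_0 = 6 − 0 − 5 = 1; all invariant factors of ∂_1 are 1 so no torsion. So H_0 = Z.
rank ∂_1 = 5, rank ∂_2 = 6 ⇒ b_1 = 12 − 5 − 6 = 1; all invariant factors of ∂_2 are 1 so no torsion. So H_1 = Z.
rank ∂_2 = 6, rank ∂_3 = 0 ⇒ b_2 = 6 − 6 − 0 = 0. So H_2 = 0.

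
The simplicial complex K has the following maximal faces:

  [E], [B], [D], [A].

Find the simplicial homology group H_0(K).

Take the total order A < B < D < E on the vertex set. Then K (dimension 0) consists of the simplices:

  0-simplices (4): A, B, D, E

giving chain groups C_0 ≅ Z^4.

From H_k ≅ ker(∂_k) / im(∂_{k+1}) we obtain:

  H_0: rank C_0 − rank ∂_1 = 4 − 0 = 4, and there is no ∂_1, so H_0 = Z^4.

H_0 = Z^4.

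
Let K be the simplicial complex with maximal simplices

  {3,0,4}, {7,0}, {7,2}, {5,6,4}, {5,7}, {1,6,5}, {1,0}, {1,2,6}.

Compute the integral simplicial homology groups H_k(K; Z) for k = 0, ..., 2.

Fix the vertex order 0 < 1 < 2 < 3 < 4 < 5 < 6 < 7 and write every simplex with vertices in increasing order. Then dim K = 2 and the simplices of K are:

  0-simplices (8): [0], [1], [2], [3], [4], [5], [6], [7]
  1-simplices (14): [0,1], [0,3], [0,4], [0,7], [1,2], [1,5], [1,6], [2,6], [2,7], [3,4], [4,5], [4,6], [5,6], [5,7]
  2-simplices (4): [0,3,4], [1,2,6], [1,5,6], [4,5,6]

so the chain groups are C_0 ≅ Z^8, C_1 ≅ Z^14, C_2 ≅ Z^4.

The boundary map ∂_1: C_1 → C_0 is given by ∂[p,q] = [q] − [p]. For instance
  ∂[1,5] = [5] − [1].
As a 8×14 matrix over Z this has rank 7, with invariant factors (1,1,1,1,1,1,1).

∂_2: C_2 → C_1 sends each 2-simplex [p,q,r] to [q,r] − [p,r] + [p,q]. For instance
  ∂[1,5,6] = [5,6] − [1,6] + [1,5],
  ∂[0,3,4] = [3,4] − [0,4] + [0,3].
As a 14×4 matrix over Z this has rank 4, with invariant factors (1,1,1,1).

Reading off H_k = ker ∂_k / im ∂_{k+1}:

  H_0: rank C_0 − rank ∂_1 = 8 − 7 = 1, and the invariant factors of ∂_1 are all 1, so H_0 = Z.
  H_1: rank ker ∂_1 − rank ∂_2 = (14 − 7) − 4 = 3, and the invariant factors of ∂_2 are all 1, so H_1 = Z^3.
  H_2: rank ker ∂_2 − rank ∂_3 = (4 − 4) − 0 = 0, and there is no ∂_3, so H_2 = 0.

H_0 ≅ Z,  H_1 ≅ Z^3,  H_2 = 0.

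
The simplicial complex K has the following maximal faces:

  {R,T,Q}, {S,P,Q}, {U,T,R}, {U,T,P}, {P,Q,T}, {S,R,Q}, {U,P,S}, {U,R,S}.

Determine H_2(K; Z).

H_2 ≅ Z.

Take the total order P < Q < R < S < T < U on the vertex set. Then K (dimension 2) consists of the simplices:

  0-simplices (6): P, Q, R, S, T, U
  1-simplices (12): PQ, PS, PT, PU, QR, QS, QT, RS, RT, RU, SU, TU
  2-simplices (8): PQS, PQT, PSU, PTU, QRS, QRT, RSU, RTU

Hence C_0 ≅ Z^6, C_1 ≅ Z^12, C_2 ≅ Z^8.

∂_1: C_1 → C_0 is given by ∂[p,q] = [q] − [p]. For instance
  ∂RT = T − R.
The 6×12 boundary matrix has rank 5 and Smith normal form diag(1,1,1,1,1).

Boundary ∂_2: C_2 → C_1 acts by ∂[p,q,r] = [q,r] − [p,r] + [p,q]. For instance
  ∂QRS = RS − QS + QR,
  ∂RSU = SU − RU + RS.
The resulting 12×8 matrix has rank 7, and its Smith normal form has invariant factors (1,1,1,1,1,1,1).

From H_k ≅ ker(∂_k) / im(∂_{k+1}) we obtain:

  H_2: rank ker ∂_2 − rank ∂_3 = (8 − 7) − 0 = 1, and there is no ∂_3, so H_2 = Z.

(K is a triangulation of the 2-sphere S^2.)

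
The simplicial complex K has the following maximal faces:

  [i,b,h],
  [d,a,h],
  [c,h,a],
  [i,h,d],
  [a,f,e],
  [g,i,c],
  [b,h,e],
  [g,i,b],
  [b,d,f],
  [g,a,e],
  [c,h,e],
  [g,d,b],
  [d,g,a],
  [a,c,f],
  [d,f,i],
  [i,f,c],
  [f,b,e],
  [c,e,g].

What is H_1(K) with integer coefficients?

We work with the vertex ordering a < b < c < d < e < f < g < h < i. The simplices of K, each written with vertices in increasing order, are:

  0-simplices (9): a, b, c, d, e, f, g, h, i
  1-simplices (27): ac, ad, ae, af, ag, ah, bd, be, bf, bg, bh, bi, ce, cf, cg, ch, ci, df, dg, dh, di, ef, eg, eh, fi, gi, hi
  2-simplices (18): acf, ach, adg, adh, aef, aeg, bdf, bdg, bef, beh, bgi, bhi, ceg, ceh, cfi, cgi, dfi, dhi

Hence C_0 ≅ Z^9, C_1 ≅ Z^27, C_2 ≅ Z^18.

∂_1: C_1 → C_0 sends each edge [p,q] (with p < q) to q − p. For instance
  ∂ac = c − a.
This gives a 9×27 integer matrix of rank 8; reducing to Smith normal form yields diagonal entries (1,1,1,1,1,1,1,1).

∂_2: C_2 → C_1 sends each 2-simplex [p,q,r] to [q,r] − [p,r] + [p,q]. For instance
  ∂bgi = gi − bi + bg,
  ∂cfi = fi − ci + cf.
The 27×18 boundary matrix has rank 18 and Smith normal form diag(1,1,1,1,1,1,1,1,1,1,1,1,1,1,1,1,1,2).

Now H_k = ker ∂_k / im ∂_{k+1}, so:

  H_1: rank ker ∂_1 − rank ∂_2 = (27 − 8) − 18 = 1, and ∂_2 has invariant factor 2 > 1, so H_1 ≅ Z ⊕ Z/2.

H_1 = Z ⊕ Z/2.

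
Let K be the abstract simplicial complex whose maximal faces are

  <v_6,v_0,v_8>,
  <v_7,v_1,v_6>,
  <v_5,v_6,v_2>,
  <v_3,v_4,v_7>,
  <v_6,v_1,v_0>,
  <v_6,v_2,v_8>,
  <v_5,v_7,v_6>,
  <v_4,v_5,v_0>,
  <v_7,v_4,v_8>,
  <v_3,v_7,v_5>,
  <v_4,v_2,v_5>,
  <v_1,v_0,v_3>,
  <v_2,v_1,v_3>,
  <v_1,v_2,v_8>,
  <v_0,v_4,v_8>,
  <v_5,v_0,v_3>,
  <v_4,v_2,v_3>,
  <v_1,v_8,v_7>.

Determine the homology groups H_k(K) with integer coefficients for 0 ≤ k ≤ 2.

H_0 = Z,  H_1 = Z ⊕ Z_2,  H_2 = 0.

Take the total order v_0 < v_1 < v_2 < v_3 < v_4 < v_5 < v_6 < v_7 < v_8 on the vertex set. Then K (dimension 2) consists of the simplices:

  0-simplices (9): [v_0], [v_1], [v_2], [v_3], [v_4], [v_5], [v_6], [v_7], [v_8]
  1-simplices (27): (27 of them)
  2-simplices (18): (18 of them)

Hence C_0 ≅ Z^9, C_1 ≅ Z^27, C_2 ≅ Z^18.

Boundary ∂_1: C_1 → C_0 is given by ∂[p,q] = [q] − [p].
This gives a 9×27 integer matrix of rank 8; reducing to Smith normal form yields diagonal entries (1,1,1,1,1,1,1,1).

Boundary ∂_2: C_2 → C_1 acts by ∂[p,q,r] = [q,r] − [p,r] + [p,q]. For instance
  ∂[v_4,v_7,v_8] = [v_7,v_8] − [v_4,v_8] + [v_4,v_7],
  ∂[v_0,v_3,v_5] = [v_3,v_5] − [v_0,v_5] + [v_0,v_3].
This gives a 27×18 integer matrix of rank 18; reducing to Smith normal form yields diagonal entries (1,1,1,1,1,1,1,1,1,1,1,1,1,1,1,1,1,2).

From H_k ≅ ker(∂_k) / im(∂_{k+1}) we obtain:

  H_0: rank C_0 − rank ∂_1 = 9 − 8 = 1, and the invariant factors of ∂_1 are all 1, so H_0 ≅ Z.
  H_1: rank ker ∂_1 − rank ∂_2 = (27 − 8) − 18 = 1, and ∂_2 has invariant factor 2 > 1, so H_1 ≅ Z ⊕ Z_2.
  H_2: rank ker ∂_2 − rank ∂_3 = (18 − 18) − 0 = 0, and there is no ∂_3, so H_2 ≅ 0.

As a check, the Euler characteristic is 9 − 27 + 18 = 0, which agrees with 1 − 1 + 0 = 0.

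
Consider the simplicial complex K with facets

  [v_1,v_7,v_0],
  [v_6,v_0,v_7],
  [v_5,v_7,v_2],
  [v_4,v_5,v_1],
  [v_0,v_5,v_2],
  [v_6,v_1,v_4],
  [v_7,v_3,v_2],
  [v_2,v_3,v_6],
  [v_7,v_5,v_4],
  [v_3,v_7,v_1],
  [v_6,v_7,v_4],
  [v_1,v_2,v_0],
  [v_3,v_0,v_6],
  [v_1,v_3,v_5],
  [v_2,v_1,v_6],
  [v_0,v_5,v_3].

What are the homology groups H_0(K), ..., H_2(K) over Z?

H_0 = Z,  H_1 = Z^2,  H_2 = Z.

Fix the vertex order v_0 < v_1 < v_2 < v_3 < v_4 < v_5 < v_6 < v_7 and write every simplex with vertices in increasing order. Then dim K = 2 and the simplices of K are:

  0-simplices (8): [v_0], [v_1], [v_2], [v_3], [v_4], [v_5], [v_6], [v_7]
  1-simplices (24): (24 of them)
  2-simplices (16): (16 of them)

so the chain groups are C_0 ≅ Z^8, C_1 ≅ Z^24, C_2 ≅ Z^16.

∂_1: C_1 → C_0 sends each edge [p,q] (with p < q) to q − p. For instance
  ∂[v_1,v_3] = [v_3] − [v_1].
This gives a 8×24 integer matrix of rank 7; reducing to Smith normal form yields diagonal entries (1,1,1,1,1,1,1).

The boundary map ∂_2: C_2 → C_1 sends each 2-simplex [p,q,r] to [q,r] − [p,r] + [p,q]. For instance
  ∂[v_1,v_4,v_5] = [v_4,v_5] − [v_1,v_5] + [v_1,v_4],
  ∂[v_2,v_5,v_7] = [v_5,v_7] − [v_2,v_7] + [v_2,v_5].
The resulting 24×16 matrix has rank 15, and its Smith normal form has invariant factors (1,1,1,1,1,1,1,1,1,1,1,1,1,1,1).

From H_k ≅ ker(∂_k) / im(∂_{k+1}) we obtain:

  H_0: rank C_0 − rank ∂_1 = 8 − 7 = 1, and the invariant factors of ∂_1 are all 1, so H_0 = Z.
  H_1: rank ker ∂_1 − rank ∂_2 = (24 − 7) − 15 = 2, and the invariant factors of ∂_2 are all 1, so H_1 = Z^2.
  H_2: rank ker ∂_2 − rank ∂_3 = (16 − 15) − 0 = 1, and there is no ∂_3, so H_2 = Z.

(K is a triangulation of the torus T^2.)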